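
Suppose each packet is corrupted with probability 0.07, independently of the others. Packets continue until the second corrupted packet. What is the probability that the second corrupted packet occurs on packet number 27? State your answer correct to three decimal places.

0.021

Y = trial on which the second success occurs; negative binomial, r=2, p=0.07.
P(Y=27) = C(26,1) · p^2 · (1−p)^25
= 26 · 0.0049 · 0.16296 = 0.02076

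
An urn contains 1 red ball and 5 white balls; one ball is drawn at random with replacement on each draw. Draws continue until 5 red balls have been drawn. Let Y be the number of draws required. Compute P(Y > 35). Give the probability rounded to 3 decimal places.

0.284

Needing more than 35 draws ⇔ fewer than 5 successes in the first 35. With X ~ Binomial(35, 0.166667), P(Y > 35) = P(X ≤ 4).
  k=0: C(35,0)·0.166667^0·0.833333^35 = 0.00169
  k=1: C(35,1)·0.166667^1·0.833333^34 = 0.01185
  k=2: C(35,2)·0.166667^2·0.833333^33 = 0.04029
  k=3: C(35,3)·0.166667^3·0.833333^32 = 0.08865
  k=4: C(35,4)·0.166667^4·0.833333^31 = 0.14183
P(X ≤ 4) = 0.28432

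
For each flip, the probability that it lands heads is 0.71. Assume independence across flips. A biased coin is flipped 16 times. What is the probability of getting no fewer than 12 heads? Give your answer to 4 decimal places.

0.4853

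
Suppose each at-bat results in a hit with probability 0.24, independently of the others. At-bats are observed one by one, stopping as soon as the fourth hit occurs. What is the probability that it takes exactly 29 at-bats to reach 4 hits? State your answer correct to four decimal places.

Y = trial on which the fourth success occurs; negative binomial, r=4, p=0.24.
P(Y=29) = C(28,3) · p^4 · (1−p)^25
= 3276 · 0.0033178 · 0.0010479 = 0.011390

0.0114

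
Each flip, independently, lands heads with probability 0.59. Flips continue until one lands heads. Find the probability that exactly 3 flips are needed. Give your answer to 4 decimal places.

0.0992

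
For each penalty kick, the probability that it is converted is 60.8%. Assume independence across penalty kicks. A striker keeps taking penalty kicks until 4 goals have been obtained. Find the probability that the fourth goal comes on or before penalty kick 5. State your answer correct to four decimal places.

0.3509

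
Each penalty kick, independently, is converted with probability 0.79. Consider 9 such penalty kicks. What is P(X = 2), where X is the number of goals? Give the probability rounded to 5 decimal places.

0.00040

X ~ Binomial(n=9, p=0.79).
P(X=2) = C(9,2) · p^2 · (1−p)^7
= 36 · 0.6241 · 1.8011e-05 = 0.0004047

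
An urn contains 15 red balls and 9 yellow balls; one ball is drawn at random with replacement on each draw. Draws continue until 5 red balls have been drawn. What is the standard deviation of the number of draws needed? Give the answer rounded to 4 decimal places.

2.1909

Y = total draws until the fifth success; negative binomial with r=5, p=0.625.
SD(Y) = √[r(1−p)/p²] = √(4.800000) = 2.190890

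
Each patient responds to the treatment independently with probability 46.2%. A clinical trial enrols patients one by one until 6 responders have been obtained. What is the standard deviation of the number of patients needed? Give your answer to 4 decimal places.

Y = total patients until the sixth success; negative binomial with r=6, p=0.462.
SD(Y) = √[r(1−p)/p²] = √(15.123405) = 3.888882

3.8889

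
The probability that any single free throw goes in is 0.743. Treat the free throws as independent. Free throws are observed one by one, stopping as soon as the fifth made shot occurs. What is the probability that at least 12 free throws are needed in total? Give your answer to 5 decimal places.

Needing more than 11 free throws ⇔ fewer than 5 successes in the first 11. With X ~ Binomial(11, 0.743), P(Y > 11) = P(X ≤ 4).
  k=0: C(11,0)·0.743^0·0.257^11 = 0.0000003
  k=1: C(11,1)·0.743^1·0.257^10 = 0.0000103
  k=2: C(11,2)·0.743^2·0.257^9 = 0.0001485
  k=3: C(11,3)·0.743^3·0.257^8 = 0.0012880
  k=4: C(11,4)·0.743^4·0.257^7 = 0.0074473
P(X ≤ 4) = 0.0088944

0.00889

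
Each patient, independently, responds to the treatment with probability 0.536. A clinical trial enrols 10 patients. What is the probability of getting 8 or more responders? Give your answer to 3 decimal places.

X ~ Binomial(10, 0.536); P(X ≥ 8) = Σ C(10,k) p^k (1−p)^(10−k) over k:
  k=8: C(10,8)·0.536^8·0.464^2 = 0.06600
  k=9: C(10,9)·0.536^9·0.464^1 = 0.01694
  k=10: C(10,10)·0.536^10·0.464^0 = 0.00196
Total = 0.08490

0.085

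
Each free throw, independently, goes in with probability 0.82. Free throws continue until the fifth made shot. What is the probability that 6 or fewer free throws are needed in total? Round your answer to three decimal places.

Finishing within 6 free throws ⇔ at least 5 successes in the first 6. With X ~ Binomial(6, 0.82), P(Y ≤ 6) = 1 − P(X ≤ 4).
  k=0: C(6,0)·0.82^0·0.18^6 = 0.00003
  k=1: C(6,1)·0.82^1·0.18^5 = 0.00093
  k=2: C(6,2)·0.82^2·0.18^4 = 0.01059
  k=3: C(6,3)·0.82^3·0.18^3 = 0.06431
  k=4: C(6,4)·0.82^4·0.18^2 = 0.21973
1 − 0.29559 = 0.70441

0.704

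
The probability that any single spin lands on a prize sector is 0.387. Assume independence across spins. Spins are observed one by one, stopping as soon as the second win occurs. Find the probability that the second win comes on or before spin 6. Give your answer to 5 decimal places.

Finishing within 6 spins ⇔ at least 2 successes in the first 6. With X ~ Binomial(6, 0.387), P(Y ≤ 6) = 1 − P(X ≤ 1).
  k=0: C(6,0)·0.387^0·0.613^6 = 0.0530595
  k=1: C(6,1)·0.387^1·0.613^5 = 0.2009854
1 − 0.2540449 = 0.7459551

0.74596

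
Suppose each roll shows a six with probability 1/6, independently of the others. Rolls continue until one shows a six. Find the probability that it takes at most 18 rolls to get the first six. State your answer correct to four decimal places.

Y = number of rolls to the first success; geometric, p = 0.166667.
P(Y ≤ 18) = 1 − (1−p)^18 = 1 − 0.037561 = 0.962439

0.9624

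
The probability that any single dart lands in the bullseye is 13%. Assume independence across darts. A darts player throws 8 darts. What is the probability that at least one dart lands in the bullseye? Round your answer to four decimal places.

P(at least one) = 1 − P(none) = 1 − (1 − 0.13)^8
= 1 − 0.328212 = 0.671788

0.6718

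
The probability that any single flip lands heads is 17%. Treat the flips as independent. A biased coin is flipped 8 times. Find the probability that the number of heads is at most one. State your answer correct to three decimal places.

X ~ Binomial(8, 0.17); P(X ≤ 1) = Σ C(8,k) p^k (1−p)^(8−k) over k:
  k=0: C(8,0)·0.17^0·0.83^8 = 0.22523
  k=1: C(8,1)·0.17^1·0.83^7 = 0.36905
Total = 0.59428

0.594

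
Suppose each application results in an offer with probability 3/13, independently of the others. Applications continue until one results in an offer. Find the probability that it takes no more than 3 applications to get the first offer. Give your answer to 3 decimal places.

0.545

Y = number of applications to the first success; geometric, p = 0.230769.
P(Y ≤ 3) = 1 − (1−p)^3 = 1 − 0.45517 = 0.54483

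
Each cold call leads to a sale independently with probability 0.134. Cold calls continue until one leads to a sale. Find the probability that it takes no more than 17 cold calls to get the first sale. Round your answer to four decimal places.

0.9133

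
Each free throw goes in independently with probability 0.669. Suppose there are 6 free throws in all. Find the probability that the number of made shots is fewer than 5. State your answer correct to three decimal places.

0.644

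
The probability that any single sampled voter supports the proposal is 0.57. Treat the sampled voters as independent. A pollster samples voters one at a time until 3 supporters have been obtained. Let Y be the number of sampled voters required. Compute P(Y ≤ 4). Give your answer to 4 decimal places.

Finishing within 4 sampled voters ⇔ at least 3 successes in the first 4. With X ~ Binomial(4, 0.57), P(Y ≤ 4) = 1 − P(X ≤ 2).
  k=0: C(4,0)·0.57^0·0.43^4 = 0.034188
  k=1: C(4,1)·0.57^1·0.43^3 = 0.181276
  k=2: C(4,2)·0.57^2·0.43^2 = 0.360444
1 − 0.575908 = 0.424092

0.4241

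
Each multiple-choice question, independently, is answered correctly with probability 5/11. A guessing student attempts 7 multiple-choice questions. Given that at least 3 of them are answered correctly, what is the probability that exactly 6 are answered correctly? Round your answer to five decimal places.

0.04864

X ~ Binomial(7, 0.454545). Want P(X=6 | X≥3) = P(X=6) / P(X≥3).
P(X=6) = C(7,6)·0.454545^6·0.545455^1 = 0.0336760
P(X≥3) = 1 − 0.0143651 − 0.0837967 − 0.2094917 = 0.6923465
Ratio = 0.0336760 / 0.6923465 = 0.0486404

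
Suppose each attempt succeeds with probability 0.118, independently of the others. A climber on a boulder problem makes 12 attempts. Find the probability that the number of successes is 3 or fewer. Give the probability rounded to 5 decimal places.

X ~ Binomial(12, 0.118); P(X ≤ 3) = Σ C(12,k) p^k (1−p)^(12−k) over k:
  k=0: C(12,0)·0.118^0·0.882^12 = 0.2216272
  k=1: C(12,1)·0.118^1·0.882^11 = 0.3558096
  k=2: C(12,2)·0.118^2·0.882^10 = 0.2618146
  k=3: C(12,3)·0.118^3·0.882^9 = 0.1167578
Total = 0.9560092

0.95601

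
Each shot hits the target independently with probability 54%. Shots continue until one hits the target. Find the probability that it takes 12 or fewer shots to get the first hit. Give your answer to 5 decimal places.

0.99991

Y = number of shots to the first success; geometric, p = 0.54.
P(Y ≤ 12) = 1 − (1−p)^12 = 1 − 0.0000898 = 0.9999102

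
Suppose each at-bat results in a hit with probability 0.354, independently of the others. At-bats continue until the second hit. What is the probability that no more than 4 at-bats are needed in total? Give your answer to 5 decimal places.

Finishing within 4 at-bats ⇔ at least 2 successes in the first 4. With X ~ Binomial(4, 0.354), P(Y ≤ 4) = 1 − P(X ≤ 1).
  k=0: C(4,0)·0.354^0·0.646^4 = 0.1741526
  k=1: C(4,1)·0.354^1·0.646^3 = 0.3817340
1 − 0.5558866 = 0.4441134

0.44411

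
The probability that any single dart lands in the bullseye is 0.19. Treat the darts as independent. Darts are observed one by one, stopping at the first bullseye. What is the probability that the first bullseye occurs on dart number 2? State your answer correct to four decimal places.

Geometric (trials to first success), p = 0.19.
P(Y = 2) = (1−p)^1 · p = 0.81 · 0.19 = 0.153900

0.1539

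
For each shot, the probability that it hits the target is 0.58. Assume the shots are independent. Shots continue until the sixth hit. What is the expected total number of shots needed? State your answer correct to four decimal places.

10.3448

Y = total shots until the sixth success; negative binomial with r=6, p=0.58.
E[Y] = r / p = 6 / 0.58 = 10.344828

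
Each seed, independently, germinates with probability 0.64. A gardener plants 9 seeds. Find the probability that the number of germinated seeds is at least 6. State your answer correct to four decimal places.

0.5837

X ~ Binomial(9, 0.64); P(X ≥ 6) = Σ C(9,k) p^k (1−p)^(9−k) over k:
  k=6: C(9,6)·0.64^6·0.36^3 = 0.269319
  k=7: C(9,7)·0.64^7·0.36^2 = 0.205195
  k=8: C(9,8)·0.64^8·0.36^1 = 0.091198
  k=9: C(9,9)·0.64^9·0.36^0 = 0.018014
Total = 0.583726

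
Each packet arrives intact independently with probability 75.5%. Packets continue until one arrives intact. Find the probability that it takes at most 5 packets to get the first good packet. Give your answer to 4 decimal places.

Y = number of packets to the first success; geometric, p = 0.755.
P(Y ≤ 5) = 1 − (1−p)^5 = 1 − 0.000883 = 0.999117

0.9991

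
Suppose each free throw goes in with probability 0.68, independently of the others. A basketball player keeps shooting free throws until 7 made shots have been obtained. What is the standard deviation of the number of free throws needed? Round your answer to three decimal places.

2.201

Y = total free throws until the seventh success; negative binomial with r=7, p=0.68.
SD(Y) = √[r(1−p)/p²] = √(4.84429) = 2.20097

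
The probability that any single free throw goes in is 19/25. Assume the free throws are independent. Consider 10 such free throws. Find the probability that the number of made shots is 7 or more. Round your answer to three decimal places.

X ~ Binomial(10, 0.76); P(X ≥ 7) = Σ C(10,k) p^k (1−p)^(10−k) over k:
  k=7: C(10,7)·0.76^7·0.24^3 = 0.24295
  k=8: C(10,8)·0.76^8·0.24^2 = 0.28850
  k=9: C(10,9)·0.76^9·0.24^1 = 0.20302
  k=10: C(10,10)·0.76^10·0.24^0 = 0.06429
Total = 0.79875

0.799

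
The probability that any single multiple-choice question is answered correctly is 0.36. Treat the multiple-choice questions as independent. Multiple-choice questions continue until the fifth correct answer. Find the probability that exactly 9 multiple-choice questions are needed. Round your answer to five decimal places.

0.07101

Y = trial on which the fifth success occurs; negative binomial, r=5, p=0.36.
P(Y=9) = C(8,4) · p^5 · (1−p)^4
= 70 · 0.0060466 · 0.16777 = 0.0710118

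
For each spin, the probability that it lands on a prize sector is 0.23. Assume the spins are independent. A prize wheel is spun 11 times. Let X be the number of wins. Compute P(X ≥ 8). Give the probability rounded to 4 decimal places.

0.0007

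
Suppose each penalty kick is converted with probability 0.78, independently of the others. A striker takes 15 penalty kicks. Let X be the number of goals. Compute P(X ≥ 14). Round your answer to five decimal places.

0.12589

X ~ Binomial(15, 0.78); P(X ≥ 14) = Σ C(15,k) p^k (1−p)^(15−k) over k:
  k=14: C(15,14)·0.78^14·0.22^1 = 0.1018212
  k=15: C(15,15)·0.78^15·0.22^0 = 0.0240668
Total = 0.1258881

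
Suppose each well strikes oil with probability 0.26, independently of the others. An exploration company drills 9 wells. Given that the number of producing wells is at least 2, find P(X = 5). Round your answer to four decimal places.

X ~ Binomial(9, 0.26). Want P(X=5 | X≥2) = P(X=5) / P(X≥2).
P(X=5) = C(9,5)·0.26^5·0.74^4 = 0.044892
P(X≥2) = 1 − 0.066540 − 0.210412 = 0.723048
Ratio = 0.044892 / 0.723048 = 0.062086

0.0621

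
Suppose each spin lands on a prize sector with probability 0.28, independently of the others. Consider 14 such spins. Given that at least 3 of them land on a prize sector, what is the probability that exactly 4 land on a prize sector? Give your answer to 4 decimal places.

0.2891

X ~ Binomial(14, 0.28). Want P(X=4 | X≥3) = P(X=4) / P(X≥3).
P(X=4) = C(14,4)·0.28^4·0.72^10 = 0.230352
P(X≥3) = 1 − 0.010061 − 0.054778 − 0.138467 = 0.796693
Ratio = 0.230352 / 0.796693 = 0.289135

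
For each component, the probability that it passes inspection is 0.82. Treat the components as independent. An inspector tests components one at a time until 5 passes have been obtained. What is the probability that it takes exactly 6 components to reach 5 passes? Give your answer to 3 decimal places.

Y = trial on which the fifth success occurs; negative binomial, r=5, p=0.82.
P(Y=6) = C(5,4) · p^5 · (1−p)^1
= 5 · 0.37074 · 0.18 = 0.33367

0.334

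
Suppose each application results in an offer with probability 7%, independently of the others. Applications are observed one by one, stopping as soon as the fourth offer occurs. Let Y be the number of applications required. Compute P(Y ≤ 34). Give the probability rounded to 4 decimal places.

0.2122

Finishing within 34 applications ⇔ at least 4 successes in the first 34. With X ~ Binomial(34, 0.07), P(Y ≤ 34) = 1 − P(X ≤ 3).
  k=0: C(34,0)·0.07^0·0.93^34 = 0.084805
  k=1: C(34,1)·0.07^1·0.93^33 = 0.217027
  k=2: C(34,2)·0.07^2·0.93^32 = 0.269534
  k=3: C(34,3)·0.07^3·0.93^31 = 0.216400
1 − 0.787766 = 0.212234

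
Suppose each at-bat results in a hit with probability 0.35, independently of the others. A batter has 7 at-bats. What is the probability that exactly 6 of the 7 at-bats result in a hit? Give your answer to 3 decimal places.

0.008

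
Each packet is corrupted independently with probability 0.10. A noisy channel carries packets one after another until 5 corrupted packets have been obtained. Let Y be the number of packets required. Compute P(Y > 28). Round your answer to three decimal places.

0.858

Needing more than 28 packets ⇔ fewer than 5 successes in the first 28. With X ~ Binomial(28, 0.10), P(Y > 28) = P(X ≤ 4).
  k=0: C(28,0)·0.10^0·0.90^28 = 0.05233
  k=1: C(28,1)·0.10^1·0.90^27 = 0.16282
  k=2: C(28,2)·0.10^2·0.90^26 = 0.24423
  k=3: C(28,3)·0.10^3·0.90^25 = 0.23518
  k=4: C(28,4)·0.10^4·0.90^24 = 0.16332
P(X ≤ 4) = 0.85789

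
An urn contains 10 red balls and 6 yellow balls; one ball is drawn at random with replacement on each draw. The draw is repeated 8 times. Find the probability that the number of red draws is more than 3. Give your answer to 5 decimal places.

0.86259

X ~ Binomial(8, 0.625); P(X ≥ 4) = Σ C(8,k) p^k (1−p)^(8−k) over k:
  k=4: C(8,4)·0.625^4·0.375^4 = 0.2112240
  k=5: C(8,5)·0.625^5·0.375^3 = 0.2816319
  k=6: C(8,6)·0.625^6·0.375^2 = 0.2346933
  k=7: C(8,7)·0.625^7·0.375^1 = 0.1117587
  k=8: C(8,8)·0.625^8·0.375^0 = 0.0232831
Total = 0.8625910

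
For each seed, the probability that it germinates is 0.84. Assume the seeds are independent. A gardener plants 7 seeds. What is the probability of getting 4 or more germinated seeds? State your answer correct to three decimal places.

0.985

X ~ Binomial(7, 0.84); P(X ≥ 4) = Σ C(7,k) p^k (1−p)^(7−k) over k:
  k=4: C(7,4)·0.84^4·0.16^3 = 0.07137
  k=5: C(7,5)·0.84^5·0.16^2 = 0.22483
  k=6: C(7,6)·0.84^6·0.16^1 = 0.39345
  k=7: C(7,7)·0.84^7·0.16^0 = 0.29509
Total = 0.98475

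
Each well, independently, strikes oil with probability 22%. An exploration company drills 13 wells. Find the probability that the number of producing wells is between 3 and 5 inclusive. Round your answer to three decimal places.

X ~ Binomial(13, 0.22); P(3 ≤ X ≤ 5) = Σ C(13,k) p^k (1−p)^(13−k) over k:
  k=3: C(13,3)·0.22^3·0.78^10 = 0.25385
  k=4: C(13,4)·0.22^4·0.78^9 = 0.17900
  k=5: C(13,5)·0.22^5·0.78^8 = 0.09088
Total = 0.52373

0.524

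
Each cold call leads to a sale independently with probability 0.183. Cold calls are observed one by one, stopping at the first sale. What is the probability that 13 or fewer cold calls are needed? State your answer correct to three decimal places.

0.928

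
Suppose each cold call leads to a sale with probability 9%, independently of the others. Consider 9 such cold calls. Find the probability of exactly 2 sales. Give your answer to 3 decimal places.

X ~ Binomial(n=9, p=0.09).
P(X=2) = C(9,2) · p^2 · (1−p)^7
= 36 · 0.0081 · 0.51676 = 0.15069

0.151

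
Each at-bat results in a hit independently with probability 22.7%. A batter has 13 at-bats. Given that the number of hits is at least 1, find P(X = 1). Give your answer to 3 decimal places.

X ~ Binomial(13, 0.227). Want P(X=1 | X≥1) = P(X=1) / P(X≥1).
P(X=1) = C(13,1)·0.227^1·0.773^12 = 0.13431
P(X≥1) = 1 − 0.03518 = 0.96482
Ratio = 0.13431 / 0.96482 = 0.13921

0.139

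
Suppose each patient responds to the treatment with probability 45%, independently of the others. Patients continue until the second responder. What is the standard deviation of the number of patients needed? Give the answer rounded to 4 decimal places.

2.3307

Y = total patients until the second success; negative binomial with r=2, p=0.45.
SD(Y) = √[r(1−p)/p²] = √(5.432099) = 2.330686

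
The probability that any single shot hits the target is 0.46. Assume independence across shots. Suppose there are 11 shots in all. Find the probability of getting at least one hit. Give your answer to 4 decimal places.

0.9989

P(at least one) = 1 − P(none) = 1 − (1 − 0.46)^11
= 1 − 0.001138 = 0.998862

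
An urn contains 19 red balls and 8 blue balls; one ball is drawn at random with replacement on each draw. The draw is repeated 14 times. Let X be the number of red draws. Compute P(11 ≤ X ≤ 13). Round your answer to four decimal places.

0.3593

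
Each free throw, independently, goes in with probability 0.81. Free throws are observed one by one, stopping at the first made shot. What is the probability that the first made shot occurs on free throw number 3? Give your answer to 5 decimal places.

Geometric (trials to first success), p = 0.81.
P(Y = 3) = (1−p)^2 · p = 0.0361 · 0.81 = 0.0292410

0.02924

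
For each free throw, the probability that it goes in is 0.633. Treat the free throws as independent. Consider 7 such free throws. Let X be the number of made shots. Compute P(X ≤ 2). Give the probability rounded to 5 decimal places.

0.06775

X ~ Binomial(7, 0.633); P(X ≤ 2) = Σ C(7,k) p^k (1−p)^(7−k) over k:
  k=0: C(7,0)·0.633^0·0.367^7 = 0.0008967
  k=1: C(7,1)·0.633^1·0.367^6 = 0.0108268
  k=2: C(7,2)·0.633^2·0.367^5 = 0.0560218
Total = 0.0677453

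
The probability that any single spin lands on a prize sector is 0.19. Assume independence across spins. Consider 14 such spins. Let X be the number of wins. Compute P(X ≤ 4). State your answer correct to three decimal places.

0.891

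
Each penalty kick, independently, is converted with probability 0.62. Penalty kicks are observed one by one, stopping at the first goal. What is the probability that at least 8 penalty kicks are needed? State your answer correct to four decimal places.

0.0011

Y = number of penalty kicks to the first success; geometric, p = 0.62.
P(Y > 7) = P(first 7 all fail) = (1−p)^7 = 0.001144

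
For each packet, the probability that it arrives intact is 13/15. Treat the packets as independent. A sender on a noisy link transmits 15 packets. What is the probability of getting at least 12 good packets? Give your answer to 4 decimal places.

0.8708

X ~ Binomial(15, 0.866667); P(X ≥ 12) = Σ C(15,k) p^k (1−p)^(15−k) over k:
  k=12: C(15,12)·0.866667^12·0.133333^3 = 0.193666
  k=13: C(15,13)·0.866667^13·0.133333^2 = 0.290499
  k=14: C(15,14)·0.866667^14·0.133333^1 = 0.269749
  k=15: C(15,15)·0.866667^15·0.133333^0 = 0.116891
Total = 0.870804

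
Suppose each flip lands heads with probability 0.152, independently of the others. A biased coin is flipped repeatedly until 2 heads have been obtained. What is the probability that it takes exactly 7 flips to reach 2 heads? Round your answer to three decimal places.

0.061

Y = trial on which the second success occurs; negative binomial, r=2, p=0.152.
P(Y=7) = C(6,1) · p^2 · (1−p)^5
= 6 · 0.023104 · 0.43851 = 0.06079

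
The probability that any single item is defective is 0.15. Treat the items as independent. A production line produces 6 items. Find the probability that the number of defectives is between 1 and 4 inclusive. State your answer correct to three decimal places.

0.622

X ~ Binomial(6, 0.15); P(1 ≤ X ≤ 4) = Σ C(6,k) p^k (1−p)^(6−k) over k:
  k=1: C(6,1)·0.15^1·0.85^5 = 0.39933
  k=2: C(6,2)·0.15^2·0.85^4 = 0.17618
  k=3: C(6,3)·0.15^3·0.85^3 = 0.04145
  k=4: C(6,4)·0.15^4·0.85^2 = 0.00549
Total = 0.62245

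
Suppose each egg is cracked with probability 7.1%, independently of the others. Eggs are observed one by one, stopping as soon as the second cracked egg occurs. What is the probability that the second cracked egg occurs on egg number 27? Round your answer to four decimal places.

0.0208

Y = trial on which the second success occurs; negative binomial, r=2, p=0.071.
P(Y=27) = C(26,1) · p^2 · (1−p)^25
= 26 · 0.005041 · 0.15863 = 0.020791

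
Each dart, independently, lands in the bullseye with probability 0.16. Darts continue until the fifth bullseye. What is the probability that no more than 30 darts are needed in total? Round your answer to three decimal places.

Finishing within 30 darts ⇔ at least 5 successes in the first 30. With X ~ Binomial(30, 0.16), P(Y ≤ 30) = 1 − P(X ≤ 4).
  k=0: C(30,0)·0.16^0·0.84^30 = 0.00535
  k=1: C(30,1)·0.16^1·0.84^29 = 0.03057
  k=2: C(30,2)·0.16^2·0.84^28 = 0.08444
  k=3: C(30,3)·0.16^3·0.84^27 = 0.15012
  k=4: C(30,4)·0.16^4·0.84^26 = 0.19301
1 − 0.46349 = 0.53651

0.537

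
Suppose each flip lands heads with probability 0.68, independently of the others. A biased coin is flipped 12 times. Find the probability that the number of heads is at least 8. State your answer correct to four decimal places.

0.6692

X ~ Binomial(12, 0.68); P(X ≥ 8) = Σ C(12,k) p^k (1−p)^(12−k) over k:
  k=8: C(12,8)·0.68^8·0.32^4 = 0.237288
  k=9: C(12,9)·0.68^9·0.32^3 = 0.224106
  k=10: C(12,10)·0.68^10·0.32^2 = 0.142867
  k=11: C(12,11)·0.68^11·0.32^1 = 0.055199
  k=12: C(12,12)·0.68^12·0.32^0 = 0.009775
Total = 0.669235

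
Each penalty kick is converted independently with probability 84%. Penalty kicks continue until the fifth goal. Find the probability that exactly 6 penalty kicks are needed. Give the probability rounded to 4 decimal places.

0.3346

Y = trial on which the fifth success occurs; negative binomial, r=5, p=0.84.
P(Y=6) = C(5,4) · p^5 · (1−p)^1
= 5 · 0.41821 · 0.16 = 0.334570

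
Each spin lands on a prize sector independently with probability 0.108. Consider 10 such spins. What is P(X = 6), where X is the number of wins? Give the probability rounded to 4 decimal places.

0.0002

X ~ Binomial(n=10, p=0.108).
P(X=6) = C(10,6) · p^6 · (1−p)^4
= 210 · 1.5869e-06 · 0.63308 = 0.000211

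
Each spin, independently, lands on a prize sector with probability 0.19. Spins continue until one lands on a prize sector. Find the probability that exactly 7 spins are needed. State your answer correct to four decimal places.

Geometric (trials to first success), p = 0.19.
P(Y = 7) = (1−p)^6 · p = 0.28243 · 0.19 = 0.053662

0.0537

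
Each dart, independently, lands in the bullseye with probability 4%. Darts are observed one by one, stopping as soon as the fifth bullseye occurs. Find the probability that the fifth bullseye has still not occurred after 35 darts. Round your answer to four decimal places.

Needing more than 35 darts ⇔ fewer than 5 successes in the first 35. With X ~ Binomial(35, 0.04), P(Y > 35) = P(X ≤ 4).
  k=0: C(35,0)·0.04^0·0.96^35 = 0.239603
  k=1: C(35,1)·0.04^1·0.96^34 = 0.349422
  k=2: C(35,2)·0.04^2·0.96^33 = 0.247507
  k=3: C(35,3)·0.04^3·0.96^32 = 0.113441
  k=4: C(35,4)·0.04^4·0.96^31 = 0.037814
P(X ≤ 4) = 0.987787

0.9878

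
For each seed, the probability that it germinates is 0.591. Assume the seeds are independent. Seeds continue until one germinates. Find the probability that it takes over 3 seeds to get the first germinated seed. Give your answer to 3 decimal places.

0.068

Y = number of seeds to the first success; geometric, p = 0.591.
P(Y > 3) = P(first 3 all fail) = (1−p)^3 = 0.06842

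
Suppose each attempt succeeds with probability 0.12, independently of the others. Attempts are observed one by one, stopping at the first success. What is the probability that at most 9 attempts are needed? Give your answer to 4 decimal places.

0.6835

Y = number of attempts to the first success; geometric, p = 0.12.
P(Y ≤ 9) = 1 − (1−p)^9 = 1 − 0.316478 = 0.683522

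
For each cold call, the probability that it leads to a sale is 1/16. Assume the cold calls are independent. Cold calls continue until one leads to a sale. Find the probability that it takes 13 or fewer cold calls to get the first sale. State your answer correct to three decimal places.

Y = number of cold calls to the first success; geometric, p = 0.0625.
P(Y ≤ 13) = 1 − (1−p)^13 = 1 − 0.43214 = 0.56786

0.568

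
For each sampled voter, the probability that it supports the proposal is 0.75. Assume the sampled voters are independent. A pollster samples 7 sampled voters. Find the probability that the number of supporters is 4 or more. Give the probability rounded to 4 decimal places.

0.9294

X ~ Binomial(7, 0.75); P(X ≥ 4) = Σ C(7,k) p^k (1−p)^(7−k) over k:
  k=4: C(7,4)·0.75^4·0.25^3 = 0.173035
  k=5: C(7,5)·0.75^5·0.25^2 = 0.311462
  k=6: C(7,6)·0.75^6·0.25^1 = 0.311462
  k=7: C(7,7)·0.75^7·0.25^0 = 0.133484
Total = 0.929443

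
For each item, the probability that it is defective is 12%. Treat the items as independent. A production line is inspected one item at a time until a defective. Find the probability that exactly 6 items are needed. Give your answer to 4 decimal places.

Geometric (trials to first success), p = 0.12.
P(Y = 6) = (1−p)^5 · p = 0.52773 · 0.12 = 0.063328

0.0633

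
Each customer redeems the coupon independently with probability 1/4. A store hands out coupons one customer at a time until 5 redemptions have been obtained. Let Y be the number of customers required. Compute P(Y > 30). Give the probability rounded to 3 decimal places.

0.098

Needing more than 30 customers ⇔ fewer than 5 successes in the first 30. With X ~ Binomial(30, 0.25), P(Y > 30) = P(X ≤ 4).
  k=0: C(30,0)·0.25^0·0.75^30 = 0.00018
  k=1: C(30,1)·0.25^1·0.75^29 = 0.00179
  k=2: C(30,2)·0.25^2·0.75^28 = 0.00863
  k=3: C(30,3)·0.25^3·0.75^27 = 0.02685
  k=4: C(30,4)·0.25^4·0.75^26 = 0.06042
P(X ≤ 4) = 0.09787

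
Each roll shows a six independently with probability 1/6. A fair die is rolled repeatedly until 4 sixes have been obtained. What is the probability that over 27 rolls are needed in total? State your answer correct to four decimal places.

0.3191

Needing more than 27 rolls ⇔ fewer than 4 successes in the first 27. With X ~ Binomial(27, 0.166667), P(Y > 27) = P(X ≤ 3).
  k=0: C(27,0)·0.166667^0·0.833333^27 = 0.007280
  k=1: C(27,1)·0.166667^1·0.833333^26 = 0.039310
  k=2: C(27,2)·0.166667^2·0.833333^25 = 0.102205
  k=3: C(27,3)·0.166667^3·0.833333^24 = 0.170342
P(X ≤ 3) = 0.319137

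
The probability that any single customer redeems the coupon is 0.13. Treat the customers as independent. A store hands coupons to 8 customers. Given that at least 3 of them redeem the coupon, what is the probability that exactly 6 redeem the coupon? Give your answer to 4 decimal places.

X ~ Binomial(8, 0.13). Want P(X=6 | X≥3) = P(X=6) / P(X≥3).
P(X=6) = C(8,6)·0.13^6·0.87^2 = 0.000102
P(X≥3) = 1 − 0.328212 − 0.392345 − 0.205192 = 0.074251
Ratio = 0.000102 / 0.074251 = 0.001378

0.0014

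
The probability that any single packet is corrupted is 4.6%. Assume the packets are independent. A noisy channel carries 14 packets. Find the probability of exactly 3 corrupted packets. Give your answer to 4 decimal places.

X ~ Binomial(n=14, p=0.046).
P(X=3) = C(14,3) · p^3 · (1−p)^11
= 364 · 9.7336e-05 · 0.59571 = 0.021106

0.0211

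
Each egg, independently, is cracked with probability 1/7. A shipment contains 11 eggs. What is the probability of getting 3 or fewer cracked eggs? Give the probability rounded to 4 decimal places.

X ~ Binomial(11, 0.142857); P(X ≤ 3) = Σ C(11,k) p^k (1−p)^(11−k) over k:
  k=0: C(11,0)·0.142857^0·0.857143^11 = 0.183479
  k=1: C(11,1)·0.142857^1·0.857143^10 = 0.336377
  k=2: C(11,2)·0.142857^2·0.857143^9 = 0.280314
  k=3: C(11,3)·0.142857^3·0.857143^8 = 0.140157
Total = 0.940328

0.9403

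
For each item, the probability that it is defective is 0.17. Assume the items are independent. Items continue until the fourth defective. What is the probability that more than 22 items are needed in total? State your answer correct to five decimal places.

Needing more than 22 items ⇔ fewer than 4 successes in the first 22. With X ~ Binomial(22, 0.17), P(Y > 22) = P(X ≤ 3).
  k=0: C(22,0)·0.17^0·0.83^22 = 0.0165851
  k=1: C(22,1)·0.17^1·0.83^21 = 0.0747328
  k=2: C(22,2)·0.17^2·0.83^20 = 0.1607206
  k=3: C(22,3)·0.17^3·0.83^19 = 0.2194579
P(X ≤ 3) = 0.4714965

0.47150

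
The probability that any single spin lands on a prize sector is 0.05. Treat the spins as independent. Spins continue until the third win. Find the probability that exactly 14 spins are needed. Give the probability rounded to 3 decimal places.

Y = trial on which the third success occurs; negative binomial, r=3, p=0.05.
P(Y=14) = C(13,2) · p^3 · (1−p)^11
= 78 · 0.000125 · 0.5688 = 0.00555

0.006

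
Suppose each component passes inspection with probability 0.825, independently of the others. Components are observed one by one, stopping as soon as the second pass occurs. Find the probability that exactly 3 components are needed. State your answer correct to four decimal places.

0.2382

Y = trial on which the second success occurs; negative binomial, r=2, p=0.825.
P(Y=3) = C(2,1) · p^2 · (1−p)^1
= 2 · 0.68063 · 0.175 = 0.238219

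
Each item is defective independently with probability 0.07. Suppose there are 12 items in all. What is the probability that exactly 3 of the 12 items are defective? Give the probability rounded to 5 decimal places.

0.03927

X ~ Binomial(n=12, p=0.07).
P(X=3) = C(12,3) · p^3 · (1−p)^9
= 220 · 0.000343 · 0.52041 = 0.0392702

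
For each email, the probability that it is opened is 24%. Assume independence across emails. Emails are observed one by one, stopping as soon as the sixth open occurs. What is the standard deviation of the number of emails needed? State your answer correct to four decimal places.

8.8976

Y = total emails until the sixth success; negative binomial with r=6, p=0.24.
SD(Y) = √[r(1−p)/p²] = √(79.166667) = 8.897565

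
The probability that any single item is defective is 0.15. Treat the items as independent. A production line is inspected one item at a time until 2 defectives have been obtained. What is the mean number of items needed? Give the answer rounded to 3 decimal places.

Y = total items until the second success; negative binomial with r=2, p=0.15.
E[Y] = r / p = 2 / 0.15 = 13.33333

13.333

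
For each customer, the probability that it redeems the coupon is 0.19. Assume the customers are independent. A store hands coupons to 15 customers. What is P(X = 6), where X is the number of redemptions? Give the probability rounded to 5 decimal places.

X ~ Binomial(n=15, p=0.19).
P(X=6) = C(15,6) · p^6 · (1−p)^9
= 5005 · 4.7046e-05 · 0.15009 = 0.0353420

0.03534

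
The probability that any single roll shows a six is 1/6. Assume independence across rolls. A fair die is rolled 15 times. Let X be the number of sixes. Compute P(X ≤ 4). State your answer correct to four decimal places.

0.9102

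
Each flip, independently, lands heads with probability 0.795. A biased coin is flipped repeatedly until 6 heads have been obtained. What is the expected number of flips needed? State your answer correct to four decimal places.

7.5472

Y = total flips until the sixth success; negative binomial with r=6, p=0.795.
E[Y] = r / p = 6 / 0.795 = 7.547170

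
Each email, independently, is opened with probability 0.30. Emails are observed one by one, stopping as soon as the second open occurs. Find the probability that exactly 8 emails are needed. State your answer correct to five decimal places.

0.07412

Y = trial on which the second success occurs; negative binomial, r=2, p=0.30.
P(Y=8) = C(7,1) · p^2 · (1−p)^6
= 7 · 0.09 · 0.11765 = 0.0741189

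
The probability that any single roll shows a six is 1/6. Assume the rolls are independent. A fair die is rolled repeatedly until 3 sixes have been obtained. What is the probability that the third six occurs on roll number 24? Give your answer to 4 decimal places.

0.0255

Y = trial on which the third success occurs; negative binomial, r=3, p=0.166667.
P(Y=24) = C(23,2) · p^3 · (1−p)^21
= 253 · 0.0046296 · 0.021737 = 0.025460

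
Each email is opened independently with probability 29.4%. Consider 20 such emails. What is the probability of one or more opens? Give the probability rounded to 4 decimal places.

0.9991

P(at least one) = 1 − P(none) = 1 − (1 − 0.294)^20
= 1 − 0.000946 = 0.999054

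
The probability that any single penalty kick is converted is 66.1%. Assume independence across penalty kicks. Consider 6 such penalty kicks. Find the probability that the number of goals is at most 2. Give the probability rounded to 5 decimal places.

0.10583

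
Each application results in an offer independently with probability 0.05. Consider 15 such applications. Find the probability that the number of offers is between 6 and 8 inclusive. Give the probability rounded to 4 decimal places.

X ~ Binomial(15, 0.05); P(6 ≤ X ≤ 8) = Σ C(15,k) p^k (1−p)^(15−k) over k:
  k=6: C(15,6)·0.05^6·0.95^9 = 0.000049
  k=7: C(15,7)·0.05^7·0.95^8 = 0.000003
  k=8: C(15,8)·0.05^8·0.95^7 = 0.000000
Total = 0.000053

0.0001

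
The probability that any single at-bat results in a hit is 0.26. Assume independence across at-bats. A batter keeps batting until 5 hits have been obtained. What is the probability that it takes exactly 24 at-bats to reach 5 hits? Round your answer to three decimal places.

Y = trial on which the fifth success occurs; negative binomial, r=5, p=0.26.
P(Y=24) = C(23,4) · p^5 · (1−p)^19
= 8855 · 0.0011881 · 0.0032764 = 0.03447

0.034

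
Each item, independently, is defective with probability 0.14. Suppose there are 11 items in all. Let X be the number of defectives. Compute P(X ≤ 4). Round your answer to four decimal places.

0.9881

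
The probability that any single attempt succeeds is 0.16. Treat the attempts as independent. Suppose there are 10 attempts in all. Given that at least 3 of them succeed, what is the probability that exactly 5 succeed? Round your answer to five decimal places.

X ~ Binomial(10, 0.16). Want P(X=5 | X≥3) = P(X=5) / P(X≥3).
P(X=5) = C(10,5)·0.16^5·0.84^5 = 0.0110509
P(X≥3) = 1 − 0.1749012 − 0.3331452 − 0.2855530 = 0.2064005
Ratio = 0.0110509 / 0.2064005 = 0.0535409

0.05354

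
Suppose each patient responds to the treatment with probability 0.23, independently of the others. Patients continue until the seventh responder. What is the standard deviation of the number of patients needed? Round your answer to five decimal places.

10.09408

Y = total patients until the seventh success; negative binomial with r=7, p=0.23.
SD(Y) = √[r(1−p)/p²] = √(101.8903592) = 10.0940754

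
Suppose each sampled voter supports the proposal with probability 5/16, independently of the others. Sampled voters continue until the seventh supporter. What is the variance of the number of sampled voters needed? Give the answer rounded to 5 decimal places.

49.28000

Y = total sampled voters until the seventh success; negative binomial with r=7, p=0.3125.
Var(Y) = r(1−p)/p² = 7·0.6875 / 0.3125² = 49.2800000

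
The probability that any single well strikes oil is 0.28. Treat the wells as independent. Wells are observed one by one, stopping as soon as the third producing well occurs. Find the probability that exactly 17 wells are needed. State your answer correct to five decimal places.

Y = trial on which the third success occurs; negative binomial, r=3, p=0.28.
P(Y=17) = C(16,2) · p^3 · (1−p)^14
= 120 · 0.021952 · 0.010061 = 0.0265039

0.02650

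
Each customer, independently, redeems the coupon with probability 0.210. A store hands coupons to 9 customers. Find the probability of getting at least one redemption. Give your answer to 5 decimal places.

0.88015

P(at least one) = 1 − P(none) = 1 − (1 − 0.21)^9
= 1 − 0.1198516 = 0.8801484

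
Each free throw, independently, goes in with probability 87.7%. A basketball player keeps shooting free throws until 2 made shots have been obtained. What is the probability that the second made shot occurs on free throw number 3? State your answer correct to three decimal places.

0.189

Y = trial on which the second success occurs; negative binomial, r=2, p=0.877.
P(Y=3) = C(2,1) · p^2 · (1−p)^1
= 2 · 0.76913 · 0.123 = 0.18921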